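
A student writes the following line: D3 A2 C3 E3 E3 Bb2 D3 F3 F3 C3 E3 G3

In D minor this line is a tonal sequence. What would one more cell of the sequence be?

Unit = 4 notes; the statements start on D3, E3, F3, moving up a 2nd each time.
From G3 the diatonic shape gives G3 D3 F3 A3.

G3 D3 F3 A3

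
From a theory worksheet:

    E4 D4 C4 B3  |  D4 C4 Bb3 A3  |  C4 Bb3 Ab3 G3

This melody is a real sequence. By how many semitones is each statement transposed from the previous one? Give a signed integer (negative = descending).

-2

With a 4-note motive the entries are E4, D4, C4, each down a 2nd from the previous.
E4 to D4 spans -2 semitones.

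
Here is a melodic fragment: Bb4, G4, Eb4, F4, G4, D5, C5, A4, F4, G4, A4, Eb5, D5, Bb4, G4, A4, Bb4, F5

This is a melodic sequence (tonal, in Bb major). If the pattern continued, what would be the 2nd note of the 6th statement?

Eb5

The unit is 6 notes. Position-2 pitches of the 3 shown cells: G4, A4, Bb4.
Extending up a 2nd: C5 → D5 → Eb5.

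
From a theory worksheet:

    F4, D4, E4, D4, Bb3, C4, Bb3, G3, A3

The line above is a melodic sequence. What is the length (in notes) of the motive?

There are 9 notes; a 3-note unit gives 3 cells:
F4 D4 E4 | D4 Bb3 C4 | Bb3 G3 A3
That's a consistent down a 3rd shift per cell, and no other grouping gives one.

3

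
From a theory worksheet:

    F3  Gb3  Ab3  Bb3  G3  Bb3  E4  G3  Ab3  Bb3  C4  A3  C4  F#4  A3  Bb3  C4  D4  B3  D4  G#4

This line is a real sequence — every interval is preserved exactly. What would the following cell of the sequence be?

The 7-note cells begin on F3, G3, A3 — each up a 2nd from the last.
Statement 4 starts on B3 and keeps the same exact contour: B3 C4 D4 E4 C#4 E4 A#4.

B3 C4 D4 E4 C#4 E4 A#4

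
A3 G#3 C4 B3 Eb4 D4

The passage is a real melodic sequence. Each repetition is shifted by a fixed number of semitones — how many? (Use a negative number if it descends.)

With a 2-note motive the entries are A3, C4, Eb4, each up a 3rd from the previous.
A3→C4 is 60 − 57 = 3 semitones.

3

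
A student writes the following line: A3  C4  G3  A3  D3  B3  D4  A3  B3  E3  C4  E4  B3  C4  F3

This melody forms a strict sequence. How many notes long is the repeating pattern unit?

There are 15 notes; a 5-note unit gives 3 cells:
A3 C4 G3 A3 D3 | B3 D4 A3 B3 E3 | C4 E4 B3 C4 F3
That's a consistent up a 2nd shift per cell, and no other grouping gives one.

5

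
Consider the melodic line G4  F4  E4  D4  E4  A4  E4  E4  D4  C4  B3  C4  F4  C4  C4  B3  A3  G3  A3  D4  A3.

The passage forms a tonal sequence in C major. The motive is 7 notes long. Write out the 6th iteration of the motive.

Taking 7-note groups, the heads are G4, E4, C4: the pattern moves down a 3rd.
Continuing the starts: A3 → F3 → D3.
From D3 the diatonic shape gives D3 C3 B2 A2 B2 E3 B2.

D3 C3 B2 A2 B2 E3 B2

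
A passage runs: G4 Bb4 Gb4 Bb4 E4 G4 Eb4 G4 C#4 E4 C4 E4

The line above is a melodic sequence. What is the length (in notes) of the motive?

4

Try groups of 4 (3 cells in 12 notes):
G4 Bb4 Gb4 Bb4 | E4 G4 Eb4 G4 | C#4 E4 C4 E4
Each cell is the previous one down a 3rd — so the unit is 4 notes.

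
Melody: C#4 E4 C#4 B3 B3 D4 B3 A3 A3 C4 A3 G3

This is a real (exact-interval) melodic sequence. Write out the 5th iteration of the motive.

With a 4-note motive the entries are C#4, B3, A3, each down a 2nd from the previous.
Continuing the starts: G3 → F3.
So cell 5 is F3 Ab3 F3 Eb3.

F3 Ab3 F3 Eb3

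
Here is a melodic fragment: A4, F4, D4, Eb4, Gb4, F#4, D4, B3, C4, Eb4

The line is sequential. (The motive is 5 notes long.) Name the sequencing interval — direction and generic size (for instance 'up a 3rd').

Unit = 5 notes; the statements start on A4, F#4, moving down a 3rd each time.
A4 to F#4 is down a 3rd.

down a 3rd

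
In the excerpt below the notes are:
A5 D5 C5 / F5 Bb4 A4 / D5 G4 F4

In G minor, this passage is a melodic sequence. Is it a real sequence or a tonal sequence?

Every note is diatonic to G minor.
Cell 1 has -2 semitones from note 2 to 3, but cell 2 has -1 — the interval quality changes while the contour stays the same, which is the hallmark of a tonal sequence.

tonal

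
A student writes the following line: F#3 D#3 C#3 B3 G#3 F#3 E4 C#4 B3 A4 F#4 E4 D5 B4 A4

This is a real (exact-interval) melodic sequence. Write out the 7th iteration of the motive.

C6 A5 G5

Taking 3-note groups, the heads are F#3, B3, E4, A4, D5: the pattern moves up a 4th.
Continuing the starts: G5 → C6.
So cell 7 is C6 A5 G5.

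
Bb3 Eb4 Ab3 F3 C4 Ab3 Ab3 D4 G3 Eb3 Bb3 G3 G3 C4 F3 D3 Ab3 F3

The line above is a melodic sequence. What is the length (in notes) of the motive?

6

Try groups of 6 (3 cells in 18 notes):
Bb3 Eb4 Ab3 F3 C4 Ab3 | Ab3 D4 G3 Eb3 Bb3 G3 | G3 C4 F3 D3 Ab3 F3
Every group is a transposition down a 2nd of the one before; no shorter unit works.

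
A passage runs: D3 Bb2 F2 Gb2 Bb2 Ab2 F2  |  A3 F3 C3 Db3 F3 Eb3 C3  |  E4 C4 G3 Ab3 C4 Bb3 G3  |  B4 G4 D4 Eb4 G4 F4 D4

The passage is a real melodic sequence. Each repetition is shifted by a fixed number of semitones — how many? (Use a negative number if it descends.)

Taking 7-note groups, the heads are D3, A3, E4, B4: the pattern moves up a 5th.
D3 to A3 spans +7 semitones.

7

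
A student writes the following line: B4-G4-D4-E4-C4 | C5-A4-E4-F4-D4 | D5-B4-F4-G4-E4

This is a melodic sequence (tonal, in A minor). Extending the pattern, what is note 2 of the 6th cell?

Grouping in 5s, the 2nd note of each cell is G4, A4, B4.
Carrying that up a 2nd forward: C5 → D5 → E5.

E5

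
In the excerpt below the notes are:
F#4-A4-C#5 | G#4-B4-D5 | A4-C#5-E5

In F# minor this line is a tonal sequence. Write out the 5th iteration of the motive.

C#5 E5 G#5

The 3-note cells begin on F#4, G#4, A4 — each up a 2nd from the last.
Carrying on: B4 → C#5.
Statement 5 starts on C#5 and keeps the same diatonic contour: C#5 E5 G#5.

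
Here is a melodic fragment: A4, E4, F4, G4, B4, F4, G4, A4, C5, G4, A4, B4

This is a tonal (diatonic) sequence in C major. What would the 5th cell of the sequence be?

E5 B4 C5 D5

The 4-note cells begin on A4, B4, C5 — each up a 2nd from the last.
Carrying on: D5 → E5.
Statement 5 starts on E5 and keeps the same diatonic contour: E5 B4 C5 D5.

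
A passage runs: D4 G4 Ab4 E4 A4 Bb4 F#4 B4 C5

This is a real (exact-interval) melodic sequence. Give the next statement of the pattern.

G#4 C#5 D5

With a 3-note motive the entries are D4, E4, F#4, each up a 2nd from the previous.
From G#4 the exact shape gives G#4 C#5 D5.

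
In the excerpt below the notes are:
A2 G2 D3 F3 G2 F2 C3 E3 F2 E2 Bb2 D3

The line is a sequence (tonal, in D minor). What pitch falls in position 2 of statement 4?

D2

The unit is 4 notes. Position-2 pitches of the 3 shown cells: G2, F2, E2.
Each moves down a 2nd; the next is D2.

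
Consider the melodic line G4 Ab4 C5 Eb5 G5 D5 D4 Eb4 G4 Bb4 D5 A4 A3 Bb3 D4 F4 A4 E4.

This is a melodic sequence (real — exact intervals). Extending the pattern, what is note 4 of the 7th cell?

The unit is 6 notes. Position-4 pitches of the 3 shown cells: Eb5, Bb4, F4.
Each moves down a 4th. Continuing: C4 → G3 → D3 → A2.

A2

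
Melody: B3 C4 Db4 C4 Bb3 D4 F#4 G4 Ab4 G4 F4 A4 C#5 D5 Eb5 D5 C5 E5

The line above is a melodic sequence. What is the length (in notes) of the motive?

6

There are 18 notes; a 6-note unit gives 3 cells:
B3 C4 Db4 C4 Bb3 D4 | F#4 G4 Ab4 G4 F4 A4 | C#5 D5 Eb5 D5 C5 E5
Each cell is the previous one up a 5th — so the unit is 6 notes.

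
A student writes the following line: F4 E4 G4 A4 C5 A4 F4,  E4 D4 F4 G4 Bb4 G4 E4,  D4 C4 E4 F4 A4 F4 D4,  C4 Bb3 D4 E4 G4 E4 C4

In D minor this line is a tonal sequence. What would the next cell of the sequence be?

The 7-note cells begin on F4, E4, D4, C4 — each down a 2nd from the last.
Statement 5 starts on Bb3 and keeps the same diatonic contour: Bb3 A3 C4 D4 F4 D4 Bb3.

Bb3 A3 C4 D4 F4 D4 Bb3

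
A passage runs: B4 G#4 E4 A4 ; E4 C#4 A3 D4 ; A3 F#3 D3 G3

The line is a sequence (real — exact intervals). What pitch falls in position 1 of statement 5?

G2

Grouping in 4s, the 1st note of each cell is B4, E4, A3.
Carrying that down a 5th forward: D3 → G2.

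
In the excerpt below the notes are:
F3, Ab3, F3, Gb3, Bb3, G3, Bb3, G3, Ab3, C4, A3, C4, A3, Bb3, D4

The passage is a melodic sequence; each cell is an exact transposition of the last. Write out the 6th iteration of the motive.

With a 5-note motive the entries are F3, G3, A3, each up a 2nd from the previous.
Extending up a 2nd: B3 → C#4 → D#4.
From D#4 the exact shape gives D#4 F#4 D#4 E4 G#4.

D#4 F#4 D#4 E4 G#4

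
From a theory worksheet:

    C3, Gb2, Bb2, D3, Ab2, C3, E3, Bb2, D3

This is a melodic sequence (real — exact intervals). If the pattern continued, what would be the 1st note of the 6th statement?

A#3

With 3-note cells, note 1 of each statement runs C3, D3, E3.
Each moves up a 2nd. Continuing: F#3 → G#3 → A#3.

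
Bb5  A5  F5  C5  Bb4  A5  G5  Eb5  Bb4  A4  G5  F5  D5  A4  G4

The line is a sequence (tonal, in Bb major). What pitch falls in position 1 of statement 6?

D5

The unit is 5 notes. Position-1 pitches of the 3 shown cells: Bb5, A5, G5.
Carrying that down a 2nd forward: F5 → Eb5 → D5.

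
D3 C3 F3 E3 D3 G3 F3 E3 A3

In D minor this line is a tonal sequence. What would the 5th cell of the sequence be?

Taking 3-note groups, the heads are D3, E3, F3: the pattern moves up a 2nd.
Carrying on: G3 → A3.
From A3 the diatonic shape gives A3 G3 C4.

A3 G3 C4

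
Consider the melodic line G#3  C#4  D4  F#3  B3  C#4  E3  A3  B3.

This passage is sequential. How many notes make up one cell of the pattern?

3

Try groups of 3 (3 cells in 9 notes):
G#3 C#4 D4 | F#3 B3 C#4 | E3 A3 B3
That's a consistent down a 2nd shift per cell, and no other grouping gives one.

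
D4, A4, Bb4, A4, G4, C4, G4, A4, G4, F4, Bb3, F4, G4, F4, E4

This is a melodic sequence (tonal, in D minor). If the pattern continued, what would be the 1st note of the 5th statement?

G3

With 5-note cells, note 1 of each statement runs D4, C4, Bb3.
Carrying that down a 2nd forward: A3 → G3.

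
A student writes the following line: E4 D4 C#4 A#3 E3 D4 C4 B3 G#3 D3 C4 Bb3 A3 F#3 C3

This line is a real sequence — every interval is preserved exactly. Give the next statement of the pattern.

Bb3 Ab3 G3 E3 Bb2

With a 5-note motive the entries are E4, D4, C4, each down a 2nd from the previous.
From Bb3 the exact shape gives Bb3 Ab3 G3 E3 Bb2.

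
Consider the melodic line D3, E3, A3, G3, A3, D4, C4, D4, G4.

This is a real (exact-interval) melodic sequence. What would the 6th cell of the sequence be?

Eb5 F5 Bb5

Unit = 3 notes; the statements start on D3, G3, C4, moving up a 4th each time.
Extending up a 4th: F4 → Bb4 → Eb5.
Statement 6 starts on Eb5 and keeps the same exact contour: Eb5 F5 Bb5.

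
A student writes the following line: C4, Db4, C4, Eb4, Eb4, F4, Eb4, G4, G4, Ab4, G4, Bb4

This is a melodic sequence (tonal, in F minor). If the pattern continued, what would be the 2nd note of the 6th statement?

G5

With 4-note cells, note 2 of each statement runs Db4, F4, Ab4.
Extending up a 3rd: C5 → Eb5 → G5.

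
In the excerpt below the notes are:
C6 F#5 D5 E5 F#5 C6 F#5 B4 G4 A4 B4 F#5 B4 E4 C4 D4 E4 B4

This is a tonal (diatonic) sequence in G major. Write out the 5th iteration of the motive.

The 6-note cells begin on C6, F#5, B4 — each down a 5th from the last.
Continuing the starts: E4 → A3.
From A3 the diatonic shape gives A3 D3 B2 C3 D3 A3.

A3 D3 B2 C3 D3 A3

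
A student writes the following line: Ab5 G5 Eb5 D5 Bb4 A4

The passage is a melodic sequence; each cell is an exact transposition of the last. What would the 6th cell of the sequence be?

G3 F#3

Taking 2-note groups, the heads are Ab5, Eb5, Bb4: the pattern moves down a 4th.
Carrying on: F4 → C4 → G3.
Statement 6 starts on G3 and keeps the same exact contour: G3 F#3.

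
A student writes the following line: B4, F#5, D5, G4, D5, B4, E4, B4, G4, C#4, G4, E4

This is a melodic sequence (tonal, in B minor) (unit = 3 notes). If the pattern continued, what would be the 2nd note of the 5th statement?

E4

The unit is 3 notes. Position-2 pitches of the 4 shown cells: F#5, D5, B4, G4.
From G4, down a 3rd gives E4.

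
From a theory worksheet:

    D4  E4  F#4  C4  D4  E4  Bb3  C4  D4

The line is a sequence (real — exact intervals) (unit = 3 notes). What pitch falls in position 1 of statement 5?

Gb3

With 3-note cells, note 1 of each statement runs D4, C4, Bb3.
Each moves down a 2nd. Continuing: Ab3 → Gb3.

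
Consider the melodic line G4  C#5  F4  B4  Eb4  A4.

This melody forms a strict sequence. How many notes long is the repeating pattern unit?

2

There are 6 notes; a 2-note unit gives 3 cells:
G4 C#5 | F4 B4 | Eb4 A4
Every group is a transposition down a 2nd of the one before; no shorter unit works.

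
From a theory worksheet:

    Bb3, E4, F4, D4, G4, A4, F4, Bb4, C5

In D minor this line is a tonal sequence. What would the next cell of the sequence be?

A4 D5 E5

The 3-note cells begin on Bb3, D4, F4 — each up a 3rd from the last.
Statement 4 starts on A4 and keeps the same diatonic contour: A4 D5 E5.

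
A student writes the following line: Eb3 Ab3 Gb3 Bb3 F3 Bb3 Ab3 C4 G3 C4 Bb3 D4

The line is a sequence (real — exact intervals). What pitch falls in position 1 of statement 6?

C#4

Grouping in 4s, the 1st note of each cell is Eb3, F3, G3.
Carrying that up a 2nd forward: A3 → B3 → C#4.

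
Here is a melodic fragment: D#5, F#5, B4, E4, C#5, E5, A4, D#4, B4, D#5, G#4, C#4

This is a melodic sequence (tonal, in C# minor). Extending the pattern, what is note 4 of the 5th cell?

A3

The unit is 4 notes. Position-4 pitches of the 3 shown cells: E4, D#4, C#4.
Each moves down a 2nd. Continuing: B3 → A3.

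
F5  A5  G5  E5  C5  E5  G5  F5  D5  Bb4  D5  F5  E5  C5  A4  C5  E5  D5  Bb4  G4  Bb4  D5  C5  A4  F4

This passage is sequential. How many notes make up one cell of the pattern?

25 notes total. Splitting into 5 groups of 5:
F5 A5 G5 E5 C5 | E5 G5 F5 D5 Bb4 | D5 F5 E5 C5 A4 | C5 E5 D5 Bb4 G4 | Bb4 D5 C5 A4 F4
That's a consistent down a 2nd shift per cell, and no other grouping gives one.

5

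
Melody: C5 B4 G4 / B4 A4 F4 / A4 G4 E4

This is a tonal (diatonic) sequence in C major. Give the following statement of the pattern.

G4 F4 D4

Taking 3-note groups, the heads are C5, B4, A4: the pattern moves down a 2nd.
From G4 the diatonic shape gives G4 F4 D4.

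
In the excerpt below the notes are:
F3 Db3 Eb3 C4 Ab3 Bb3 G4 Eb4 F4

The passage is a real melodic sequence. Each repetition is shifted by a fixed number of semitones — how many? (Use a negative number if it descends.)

With a 3-note motive the entries are F3, C4, G4, each up a 5th from the previous.
F3→C4 is 60 − 53 = 7 semitones.

7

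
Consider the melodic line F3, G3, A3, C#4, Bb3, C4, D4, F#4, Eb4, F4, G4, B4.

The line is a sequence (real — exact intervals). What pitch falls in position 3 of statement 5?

F5

The unit is 4 notes. Position-3 pitches of the 3 shown cells: A3, D4, G4.
Carrying that up a 4th forward: C5 → F5.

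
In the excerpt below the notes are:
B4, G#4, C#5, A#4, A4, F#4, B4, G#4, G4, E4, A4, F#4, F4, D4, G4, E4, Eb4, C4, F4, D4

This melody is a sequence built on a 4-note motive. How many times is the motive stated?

20 notes in groups of 4 gives 20/4 = 5 statements.
Starts: B4, A4, G4, F4, Eb4 — each down a 2nd.

5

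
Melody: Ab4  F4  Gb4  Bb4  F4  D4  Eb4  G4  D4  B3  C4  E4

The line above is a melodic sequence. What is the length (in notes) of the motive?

There are 12 notes; a 4-note unit gives 3 cells:
Ab4 F4 Gb4 Bb4 | F4 D4 Eb4 G4 | D4 B3 C4 E4
That's a consistent down a 3rd shift per cell, and no other grouping gives one.

4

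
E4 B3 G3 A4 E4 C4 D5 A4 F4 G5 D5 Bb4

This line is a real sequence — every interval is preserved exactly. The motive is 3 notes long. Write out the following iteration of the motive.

C6 G5 Eb5

Taking 3-note groups, the heads are E4, A4, D5, G5: the pattern moves up a 4th.
From C6 the exact shape gives C6 G5 Eb5.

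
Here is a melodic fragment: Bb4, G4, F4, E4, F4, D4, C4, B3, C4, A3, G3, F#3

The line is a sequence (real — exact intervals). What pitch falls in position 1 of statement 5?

D3

With 4-note cells, note 1 of each statement runs Bb4, F4, C4.
Extending down a 4th: G3 → D3.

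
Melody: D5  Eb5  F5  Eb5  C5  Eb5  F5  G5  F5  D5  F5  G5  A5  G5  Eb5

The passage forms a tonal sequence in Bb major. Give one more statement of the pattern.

G5 A5 Bb5 A5 F5

The 5-note cells begin on D5, Eb5, F5 — each up a 2nd from the last.
So cell 4 is G5 A5 Bb5 A5 F5.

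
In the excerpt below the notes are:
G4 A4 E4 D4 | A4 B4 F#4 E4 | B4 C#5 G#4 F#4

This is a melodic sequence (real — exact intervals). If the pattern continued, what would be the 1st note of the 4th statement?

With 4-note cells, note 1 of each statement runs G4, A4, B4.
From B4, up a 2nd gives C#5.

C#5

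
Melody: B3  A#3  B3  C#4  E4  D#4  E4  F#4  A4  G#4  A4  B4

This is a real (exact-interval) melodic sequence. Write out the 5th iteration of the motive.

Unit = 4 notes; the statements start on B3, E4, A4, moving up a 4th each time.
Continuing the starts: D5 → G5.
So cell 5 is G5 F#5 G5 A5.

G5 F#5 G5 A5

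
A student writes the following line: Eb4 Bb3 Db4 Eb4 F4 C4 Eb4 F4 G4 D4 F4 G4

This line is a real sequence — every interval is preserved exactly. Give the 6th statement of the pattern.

C#5 G#4 B4 C#5

The 4-note cells begin on Eb4, F4, G4 — each up a 2nd from the last.
Extending up a 2nd: A4 → B4 → C#5.
So cell 6 is C#5 G#4 B4 C#5.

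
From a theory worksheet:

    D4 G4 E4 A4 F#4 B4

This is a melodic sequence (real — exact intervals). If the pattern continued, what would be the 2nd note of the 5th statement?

D#5

The unit is 2 notes. Position-2 pitches of the 3 shown cells: G4, A4, B4.
Carrying that up a 2nd forward: C#5 → D#5.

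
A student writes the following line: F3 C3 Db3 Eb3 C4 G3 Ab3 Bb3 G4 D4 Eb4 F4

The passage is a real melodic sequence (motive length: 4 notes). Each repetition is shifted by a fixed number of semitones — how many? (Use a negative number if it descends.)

The 4-note cells begin on F3, C4, G4 — each up a 5th from the last.
Counting half-steps from F3 to C4: 7.

7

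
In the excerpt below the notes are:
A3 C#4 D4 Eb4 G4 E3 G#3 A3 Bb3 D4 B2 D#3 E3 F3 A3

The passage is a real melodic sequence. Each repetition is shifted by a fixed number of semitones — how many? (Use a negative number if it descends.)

-5

With a 5-note motive the entries are A3, E3, B2, each down a 4th from the previous.
Counting half-steps from A3 to E3: -5.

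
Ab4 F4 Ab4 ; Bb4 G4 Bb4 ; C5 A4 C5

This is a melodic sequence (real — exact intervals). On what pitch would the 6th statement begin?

F#5

The 3-note cells begin on Ab4, Bb4, C5 — each up a 2nd from the last.
Extending the heads up a 2nd: D5 → E5 → F#5.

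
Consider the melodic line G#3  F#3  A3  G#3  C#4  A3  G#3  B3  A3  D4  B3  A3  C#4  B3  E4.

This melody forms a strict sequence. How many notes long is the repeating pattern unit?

Try groups of 5 (3 cells in 15 notes):
G#3 F#3 A3 G#3 C#4 | A3 G#3 B3 A3 D4 | B3 A3 C#4 B3 E4
Each cell is the previous one up a 2nd — so the unit is 5 notes.

5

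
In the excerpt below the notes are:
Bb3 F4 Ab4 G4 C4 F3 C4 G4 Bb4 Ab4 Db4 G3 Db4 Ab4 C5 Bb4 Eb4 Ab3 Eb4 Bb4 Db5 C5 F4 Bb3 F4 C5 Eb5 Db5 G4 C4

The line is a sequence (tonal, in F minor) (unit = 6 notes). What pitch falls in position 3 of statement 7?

The unit is 6 notes. Position-3 pitches of the 5 shown cells: Ab4, Bb4, C5, Db5, Eb5.
Carrying that up a 2nd forward: F5 → G5.

G5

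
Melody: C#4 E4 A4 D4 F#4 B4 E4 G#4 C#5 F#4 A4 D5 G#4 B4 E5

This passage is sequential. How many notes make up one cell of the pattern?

There are 15 notes; a 3-note unit gives 5 cells:
C#4 E4 A4 | D4 F#4 B4 | E4 G#4 C#5 | F#4 A4 D5 | G#4 B4 E5
Each cell is the previous one up a 2nd — so the unit is 3 notes.

3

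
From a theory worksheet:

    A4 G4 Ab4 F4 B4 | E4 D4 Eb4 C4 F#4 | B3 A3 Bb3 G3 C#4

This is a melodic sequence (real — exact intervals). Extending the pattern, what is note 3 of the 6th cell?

Grouping in 5s, the 3rd note of each cell is Ab4, Eb4, Bb3.
Extending down a 4th: F3 → C3 → G2.

G2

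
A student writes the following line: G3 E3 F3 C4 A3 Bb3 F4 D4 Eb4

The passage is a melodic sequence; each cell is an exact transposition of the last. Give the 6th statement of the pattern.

Ab5 F5 Gb5

The 3-note cells begin on G3, C4, F4 — each up a 4th from the last.
Extending up a 4th: Bb4 → Eb5 → Ab5.
So cell 6 is Ab5 F5 Gb5.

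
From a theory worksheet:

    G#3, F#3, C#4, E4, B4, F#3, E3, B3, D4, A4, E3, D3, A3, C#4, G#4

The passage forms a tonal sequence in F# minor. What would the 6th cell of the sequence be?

The 5-note cells begin on G#3, F#3, E3 — each down a 2nd from the last.
Carrying on: D3 → C#3 → B2.
So cell 6 is B2 A2 E3 G#3 D4.

B2 A2 E3 G#3 D4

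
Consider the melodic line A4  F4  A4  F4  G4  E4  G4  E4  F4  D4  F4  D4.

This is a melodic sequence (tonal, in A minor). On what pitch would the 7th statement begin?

The 4-note cells begin on A4, G4, F4 — each down a 2nd from the last.
Extending the heads down a 2nd: E4 → D4 → C4 → B3.

B3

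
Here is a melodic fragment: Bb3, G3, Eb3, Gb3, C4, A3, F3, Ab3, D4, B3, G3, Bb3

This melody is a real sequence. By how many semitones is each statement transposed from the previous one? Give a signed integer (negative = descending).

2

Unit = 4 notes; the statements start on Bb3, C4, D4, moving up a 2nd each time.
Counting half-steps from Bb3 to C4: 2.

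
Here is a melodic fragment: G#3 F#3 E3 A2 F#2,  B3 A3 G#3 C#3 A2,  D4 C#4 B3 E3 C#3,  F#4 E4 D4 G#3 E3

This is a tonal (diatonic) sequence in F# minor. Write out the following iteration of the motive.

A4 G#4 F#4 B3 G#3

With a 5-note motive the entries are G#3, B3, D4, F#4, each up a 3rd from the previous.
From A4 the diatonic shape gives A4 G#4 F#4 B3 G#3.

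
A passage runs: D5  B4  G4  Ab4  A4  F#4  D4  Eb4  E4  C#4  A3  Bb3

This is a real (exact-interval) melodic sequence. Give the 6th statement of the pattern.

Taking 4-note groups, the heads are D5, A4, E4: the pattern moves down a 4th.
Carrying on: B3 → F#3 → C#3.
So cell 6 is C#3 A#2 F#2 G2.

C#3 A#2 F#2 G2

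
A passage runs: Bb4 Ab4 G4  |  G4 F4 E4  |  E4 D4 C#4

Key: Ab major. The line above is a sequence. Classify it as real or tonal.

real

Each cell has the same semitone pattern (-2, -1) — intervals are preserved exactly.
And E4 lies outside Ab major, so the sequence is real rather than tonal.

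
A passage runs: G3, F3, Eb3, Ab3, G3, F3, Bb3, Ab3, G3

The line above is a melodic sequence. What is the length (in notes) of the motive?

3

There are 9 notes; a 3-note unit gives 3 cells:
G3 F3 Eb3 | Ab3 G3 F3 | Bb3 Ab3 G3
Every group is a transposition up a 2nd of the one before; no shorter unit works.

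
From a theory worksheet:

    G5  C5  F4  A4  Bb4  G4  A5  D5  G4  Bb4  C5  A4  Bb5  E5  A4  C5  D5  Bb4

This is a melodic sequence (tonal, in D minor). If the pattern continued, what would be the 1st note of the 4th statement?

C6

With 6-note cells, note 1 of each statement runs G5, A5, Bb5.
Each moves up a 2nd; the next is C6.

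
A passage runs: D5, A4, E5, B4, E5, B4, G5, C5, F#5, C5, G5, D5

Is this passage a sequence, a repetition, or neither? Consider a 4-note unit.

neither

Note 3 of cell 2 is G5; if this were a sequence it would be F#5. No unit length gives a consistent transposition pattern.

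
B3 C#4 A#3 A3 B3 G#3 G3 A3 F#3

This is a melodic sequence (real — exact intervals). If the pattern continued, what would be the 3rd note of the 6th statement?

Grouping in 3s, the 3rd note of each cell is A#3, G#3, F#3.
Carrying that down a 2nd forward: E3 → D3 → C3.

C3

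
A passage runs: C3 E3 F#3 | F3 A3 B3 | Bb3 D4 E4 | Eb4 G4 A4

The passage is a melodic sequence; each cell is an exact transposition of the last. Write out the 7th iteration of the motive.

Gb5 Bb5 C6

The 3-note cells begin on C3, F3, Bb3, Eb4 — each up a 4th from the last.
Extending up a 4th: Ab4 → Db5 → Gb5.
So cell 7 is Gb5 Bb5 C6.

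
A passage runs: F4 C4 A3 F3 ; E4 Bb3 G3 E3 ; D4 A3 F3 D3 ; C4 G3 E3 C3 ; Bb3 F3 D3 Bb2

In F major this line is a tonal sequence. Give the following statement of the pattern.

Taking 4-note groups, the heads are F4, E4, D4, C4, Bb3: the pattern moves down a 2nd.
Statement 6 starts on A3 and keeps the same diatonic contour: A3 E3 C3 A2.

A3 E3 C3 A2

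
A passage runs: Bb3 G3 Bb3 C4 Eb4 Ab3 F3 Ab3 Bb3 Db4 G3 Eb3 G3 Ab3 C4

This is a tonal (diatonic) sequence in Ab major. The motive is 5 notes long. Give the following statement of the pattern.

F3 Db3 F3 G3 Bb3

With a 5-note motive the entries are Bb3, Ab3, G3, each down a 2nd from the previous.
So cell 4 is F3 Db3 F3 G3 Bb3.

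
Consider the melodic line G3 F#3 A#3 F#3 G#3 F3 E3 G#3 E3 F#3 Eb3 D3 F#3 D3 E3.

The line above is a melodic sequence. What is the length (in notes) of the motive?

5

There are 15 notes; a 5-note unit gives 3 cells:
G3 F#3 A#3 F#3 G#3 | F3 E3 G#3 E3 F#3 | Eb3 D3 F#3 D3 E3
Every group is a transposition down a 2nd of the one before; no shorter unit works.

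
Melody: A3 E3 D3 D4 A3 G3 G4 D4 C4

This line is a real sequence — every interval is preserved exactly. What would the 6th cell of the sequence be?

Taking 3-note groups, the heads are A3, D4, G4: the pattern moves up a 4th.
Carrying on: C5 → F5 → Bb5.
Statement 6 starts on Bb5 and keeps the same exact contour: Bb5 F5 Eb5.

Bb5 F5 Eb5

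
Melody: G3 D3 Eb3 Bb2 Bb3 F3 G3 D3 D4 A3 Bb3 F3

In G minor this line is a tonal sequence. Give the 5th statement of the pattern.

A4 Eb4 F4 C4

Unit = 4 notes; the statements start on G3, Bb3, D4, moving up a 3rd each time.
Carrying on: F4 → A4.
Statement 5 starts on A4 and keeps the same diatonic contour: A4 Eb4 F4 C4.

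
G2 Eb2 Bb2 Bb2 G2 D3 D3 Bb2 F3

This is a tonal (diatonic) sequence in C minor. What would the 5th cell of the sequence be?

Taking 3-note groups, the heads are G2, Bb2, D3: the pattern moves up a 3rd.
Extending up a 3rd: F3 → Ab3.
So cell 5 is Ab3 F3 C4.

Ab3 F3 C4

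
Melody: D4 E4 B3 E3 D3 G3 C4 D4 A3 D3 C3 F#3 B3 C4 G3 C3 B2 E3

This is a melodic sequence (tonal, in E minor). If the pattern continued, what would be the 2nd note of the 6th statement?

With 6-note cells, note 2 of each statement runs E4, D4, C4.
Extending down a 2nd: B3 → A3 → G3.

G3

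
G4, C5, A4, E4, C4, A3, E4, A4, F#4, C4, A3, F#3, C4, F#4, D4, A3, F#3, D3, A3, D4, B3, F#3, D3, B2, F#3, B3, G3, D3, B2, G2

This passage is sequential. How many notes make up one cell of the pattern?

6

There are 30 notes; a 6-note unit gives 5 cells:
G4 C5 A4 E4 C4 A3 | E4 A4 F#4 C4 A3 F#3 | C4 F#4 D4 A3 F#3 D3 | A3 D4 B3 F#3 D3 B2 | F#3 B3 G3 D3 B2 G2
Every group is a transposition down a 3rd of the one before; no shorter unit works.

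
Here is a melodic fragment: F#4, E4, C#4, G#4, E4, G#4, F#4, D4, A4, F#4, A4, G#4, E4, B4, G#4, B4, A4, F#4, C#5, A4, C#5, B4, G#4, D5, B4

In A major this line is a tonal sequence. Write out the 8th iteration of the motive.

F#5 E5 C#5 G#5 E5

Taking 5-note groups, the heads are F#4, G#4, A4, B4, C#5: the pattern moves up a 2nd.
Continuing the starts: D5 → E5 → F#5.
Statement 8 starts on F#5 and keeps the same diatonic contour: F#5 E5 C#5 G#5 E5.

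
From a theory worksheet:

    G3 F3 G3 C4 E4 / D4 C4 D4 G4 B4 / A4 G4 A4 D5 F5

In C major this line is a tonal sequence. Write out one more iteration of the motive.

E5 D5 E5 A5 C6

With a 5-note motive the entries are G3, D4, A4, each up a 5th from the previous.
From E5 the diatonic shape gives E5 D5 E5 A5 C6.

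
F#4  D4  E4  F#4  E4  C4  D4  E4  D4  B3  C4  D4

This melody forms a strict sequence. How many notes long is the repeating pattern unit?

Try groups of 4 (3 cells in 12 notes):
F#4 D4 E4 F#4 | E4 C4 D4 E4 | D4 B3 C4 D4
Every group is a transposition down a 2nd of the one before; no shorter unit works.

4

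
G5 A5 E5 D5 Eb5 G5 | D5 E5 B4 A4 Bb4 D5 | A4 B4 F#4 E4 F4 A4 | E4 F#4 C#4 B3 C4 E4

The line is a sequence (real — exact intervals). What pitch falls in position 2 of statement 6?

G#3

Grouping in 6s, the 2nd note of each cell is A5, E5, B4, F#4.
Extending down a 4th: C#4 → G#3.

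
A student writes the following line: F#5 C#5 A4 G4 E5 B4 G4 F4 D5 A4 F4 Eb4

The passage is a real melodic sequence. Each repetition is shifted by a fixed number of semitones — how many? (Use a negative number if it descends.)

Unit = 4 notes; the statements start on F#5, E5, D5, moving down a 2nd each time.
F#5 to E5 spans -2 semitones.

-2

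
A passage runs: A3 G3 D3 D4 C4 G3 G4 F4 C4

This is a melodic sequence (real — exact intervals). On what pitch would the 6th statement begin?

Taking 3-note groups, the heads are A3, D4, G4: the pattern moves up a 4th.
Continuing: C5 → F5 → Bb5. Statement 6 starts on Bb5.

Bb5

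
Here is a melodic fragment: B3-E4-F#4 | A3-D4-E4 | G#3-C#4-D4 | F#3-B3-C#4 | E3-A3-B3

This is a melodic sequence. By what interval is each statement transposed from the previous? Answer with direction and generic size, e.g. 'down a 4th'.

down a 2nd

The 3-note cells begin on B3, A3, G#3, F#3, E3 — each down a 2nd from the last.
B3 to A3 is down a 2nd.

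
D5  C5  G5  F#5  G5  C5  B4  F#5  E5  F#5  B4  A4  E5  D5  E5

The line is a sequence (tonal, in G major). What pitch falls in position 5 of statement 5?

C5

Grouping in 5s, the 5th note of each cell is G5, F#5, E5.
Each moves down a 2nd. Continuing: D5 → C5.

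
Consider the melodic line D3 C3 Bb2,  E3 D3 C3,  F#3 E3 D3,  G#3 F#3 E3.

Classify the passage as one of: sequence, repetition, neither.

Each 3-note cell is the previous one transposed up a 2nd.

sequence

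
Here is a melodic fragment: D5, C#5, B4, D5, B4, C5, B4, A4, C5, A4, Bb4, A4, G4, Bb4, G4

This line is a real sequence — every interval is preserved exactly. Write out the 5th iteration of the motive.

Gb4 F4 Eb4 Gb4 Eb4

Unit = 5 notes; the statements start on D5, C5, Bb4, moving down a 2nd each time.
Extending down a 2nd: Ab4 → Gb4.
Statement 5 starts on Gb4 and keeps the same exact contour: Gb4 F4 Eb4 Gb4 Eb4.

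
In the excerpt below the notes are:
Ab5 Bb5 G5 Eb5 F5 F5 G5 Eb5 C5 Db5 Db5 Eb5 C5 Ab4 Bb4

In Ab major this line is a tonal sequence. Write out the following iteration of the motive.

Unit = 5 notes; the statements start on Ab5, F5, Db5, moving down a 3rd each time.
From Bb4 the diatonic shape gives Bb4 C5 Ab4 F4 G4.

Bb4 C5 Ab4 F4 G4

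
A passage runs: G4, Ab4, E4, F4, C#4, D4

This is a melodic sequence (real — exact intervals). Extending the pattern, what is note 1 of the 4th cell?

A#3

Grouping in 2s, the 1st note of each cell is G4, E4, C#4.
One more down a 3rd gives A#3.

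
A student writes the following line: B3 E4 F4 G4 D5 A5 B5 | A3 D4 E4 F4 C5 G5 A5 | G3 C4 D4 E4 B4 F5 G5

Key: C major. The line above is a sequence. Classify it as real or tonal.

Every note is diatonic to C major.
Cell 1 has +1 semitones from note 2 to 3, but cell 2 has +2 — the interval quality changes while the contour stays the same, which is the hallmark of a tonal sequence.

tonal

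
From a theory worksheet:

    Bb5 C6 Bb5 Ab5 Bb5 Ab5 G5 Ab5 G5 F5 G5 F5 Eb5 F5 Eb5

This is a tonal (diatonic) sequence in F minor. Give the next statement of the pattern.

Unit = 3 notes; the statements start on Bb5, Ab5, G5, F5, Eb5, moving down a 2nd each time.
So cell 6 is Db5 Eb5 Db5.

Db5 Eb5 Db5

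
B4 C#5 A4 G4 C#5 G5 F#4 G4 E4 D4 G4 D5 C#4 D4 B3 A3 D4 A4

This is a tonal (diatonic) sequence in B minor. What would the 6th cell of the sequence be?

A2 B2 G2 F#2 B2 F#3

Unit = 6 notes; the statements start on B4, F#4, C#4, moving down a 4th each time.
Continuing the starts: G3 → D3 → A2.
Statement 6 starts on A2 and keeps the same diatonic contour: A2 B2 G2 F#2 B2 F#3.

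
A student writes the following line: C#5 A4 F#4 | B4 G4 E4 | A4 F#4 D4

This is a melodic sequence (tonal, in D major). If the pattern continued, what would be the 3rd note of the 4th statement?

Grouping in 3s, the 3rd note of each cell is F#4, E4, D4.
One more down a 2nd gives C#4.

C#4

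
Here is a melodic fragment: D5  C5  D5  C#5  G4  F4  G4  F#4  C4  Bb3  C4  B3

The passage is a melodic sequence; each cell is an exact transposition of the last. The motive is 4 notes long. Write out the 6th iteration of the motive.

Eb2 Db2 Eb2 D2

The 4-note cells begin on D5, G4, C4 — each down a 5th from the last.
Extending down a 5th: F3 → Bb2 → Eb2.
From Eb2 the exact shape gives Eb2 Db2 Eb2 D2.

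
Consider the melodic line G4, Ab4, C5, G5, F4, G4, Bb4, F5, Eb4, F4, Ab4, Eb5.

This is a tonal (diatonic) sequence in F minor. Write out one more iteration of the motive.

Db4 Eb4 G4 Db5

Unit = 4 notes; the statements start on G4, F4, Eb4, moving down a 2nd each time.
So cell 4 is Db4 Eb4 G4 Db5.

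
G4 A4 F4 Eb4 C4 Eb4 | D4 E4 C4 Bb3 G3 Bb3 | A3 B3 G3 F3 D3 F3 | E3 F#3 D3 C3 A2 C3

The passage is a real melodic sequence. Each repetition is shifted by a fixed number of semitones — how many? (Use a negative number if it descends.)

-5

With a 6-note motive the entries are G4, D4, A3, E3, each down a 4th from the previous.
G4 to D4 spans -5 semitones.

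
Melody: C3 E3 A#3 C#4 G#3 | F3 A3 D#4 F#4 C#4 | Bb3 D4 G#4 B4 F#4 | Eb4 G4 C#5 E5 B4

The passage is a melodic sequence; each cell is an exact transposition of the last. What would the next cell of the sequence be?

Unit = 5 notes; the statements start on C3, F3, Bb3, Eb4, moving up a 4th each time.
From Ab4 the exact shape gives Ab4 C5 F#5 A5 E5.

Ab4 C5 F#5 A5 E5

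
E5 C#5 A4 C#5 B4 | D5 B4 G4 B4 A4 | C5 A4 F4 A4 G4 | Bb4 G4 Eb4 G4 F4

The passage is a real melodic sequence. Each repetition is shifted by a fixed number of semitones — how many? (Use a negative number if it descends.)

-2

Unit = 5 notes; the statements start on E5, D5, C5, Bb4, moving down a 2nd each time.
E5 to D5 spans -2 semitones.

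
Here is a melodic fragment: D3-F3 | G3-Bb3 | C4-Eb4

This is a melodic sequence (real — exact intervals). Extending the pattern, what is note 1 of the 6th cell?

Grouping in 2s, the 1st note of each cell is D3, G3, C4.
Extending up a 4th: F4 → Bb4 → Eb5.

Eb5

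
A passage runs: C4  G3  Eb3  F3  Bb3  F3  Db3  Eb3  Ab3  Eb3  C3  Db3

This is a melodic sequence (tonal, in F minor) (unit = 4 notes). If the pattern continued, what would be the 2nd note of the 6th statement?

Grouping in 4s, the 2nd note of each cell is G3, F3, Eb3.
Carrying that down a 2nd forward: Db3 → C3 → Bb2.

Bb2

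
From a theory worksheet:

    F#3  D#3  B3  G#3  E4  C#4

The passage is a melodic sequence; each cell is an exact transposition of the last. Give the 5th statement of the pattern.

With a 2-note motive the entries are F#3, B3, E4, each up a 4th from the previous.
Carrying on: A4 → D5.
Statement 5 starts on D5 and keeps the same exact contour: D5 B4.

D5 B4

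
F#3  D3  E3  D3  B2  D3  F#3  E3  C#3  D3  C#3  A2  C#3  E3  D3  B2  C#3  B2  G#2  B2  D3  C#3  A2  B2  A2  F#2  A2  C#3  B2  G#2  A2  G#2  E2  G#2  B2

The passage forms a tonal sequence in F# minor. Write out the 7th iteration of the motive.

G#2 E2 F#2 E2 C#2 E2 G#2

With a 7-note motive the entries are F#3, E3, D3, C#3, B2, each down a 2nd from the previous.
Carrying on: A2 → G#2.
Statement 7 starts on G#2 and keeps the same diatonic contour: G#2 E2 F#2 E2 C#2 E2 G#2.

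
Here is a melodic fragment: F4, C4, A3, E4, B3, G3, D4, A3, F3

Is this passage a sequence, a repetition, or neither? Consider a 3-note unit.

sequence

Each 3-note cell is the previous one transposed down a 2nd.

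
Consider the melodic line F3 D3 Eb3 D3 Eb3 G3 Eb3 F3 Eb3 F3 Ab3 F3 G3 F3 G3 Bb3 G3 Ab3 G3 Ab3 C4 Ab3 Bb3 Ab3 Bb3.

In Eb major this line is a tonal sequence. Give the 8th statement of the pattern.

F4 D4 Eb4 D4 Eb4

The 5-note cells begin on F3, G3, Ab3, Bb3, C4 — each up a 2nd from the last.
Continuing the starts: D4 → Eb4 → F4.
So cell 8 is F4 D4 Eb4 D4 Eb4.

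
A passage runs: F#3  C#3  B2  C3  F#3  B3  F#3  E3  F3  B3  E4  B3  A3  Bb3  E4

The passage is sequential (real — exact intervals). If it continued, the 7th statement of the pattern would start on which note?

C6

Unit = 5 notes; the statements start on F#3, B3, E4, moving up a 4th each time.
Extending the heads up a 4th: A4 → D5 → G5 → C6.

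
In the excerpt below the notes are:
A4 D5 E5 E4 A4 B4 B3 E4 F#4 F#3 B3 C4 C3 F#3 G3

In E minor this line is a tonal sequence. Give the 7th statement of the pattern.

With a 3-note motive the entries are A4, E4, B3, F#3, C3, each down a 4th from the previous.
Continuing the starts: G2 → D2.
Statement 7 starts on D2 and keeps the same diatonic contour: D2 G2 A2.

D2 G2 A2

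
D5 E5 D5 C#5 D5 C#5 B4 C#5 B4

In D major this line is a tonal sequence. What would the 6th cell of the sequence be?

The 3-note cells begin on D5, C#5, B4 — each down a 2nd from the last.
Carrying on: A4 → G4 → F#4.
So cell 6 is F#4 G4 F#4.

F#4 G4 F#4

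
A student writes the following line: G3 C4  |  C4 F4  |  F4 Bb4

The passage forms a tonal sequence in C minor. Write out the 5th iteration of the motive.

Eb5 Ab5

Taking 2-note groups, the heads are G3, C4, F4: the pattern moves up a 4th.
Extending up a 4th: Bb4 → Eb5.
From Eb5 the diatonic shape gives Eb5 Ab5.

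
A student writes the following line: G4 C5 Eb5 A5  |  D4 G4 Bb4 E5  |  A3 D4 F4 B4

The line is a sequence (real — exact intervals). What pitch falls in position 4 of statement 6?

G#3

Grouping in 4s, the 4th note of each cell is A5, E5, B4.
Extending down a 4th: F#4 → C#4 → G#3.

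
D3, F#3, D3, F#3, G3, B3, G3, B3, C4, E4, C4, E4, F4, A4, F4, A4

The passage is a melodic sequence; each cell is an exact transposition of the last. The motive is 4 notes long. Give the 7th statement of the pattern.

Taking 4-note groups, the heads are D3, G3, C4, F4: the pattern moves up a 4th.
Continuing the starts: Bb4 → Eb5 → Ab5.
From Ab5 the exact shape gives Ab5 C6 Ab5 C6.

Ab5 C6 Ab5 C6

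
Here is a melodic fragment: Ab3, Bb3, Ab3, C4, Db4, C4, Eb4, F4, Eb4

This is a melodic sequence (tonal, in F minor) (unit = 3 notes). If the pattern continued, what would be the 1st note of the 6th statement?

Db5

The unit is 3 notes. Position-1 pitches of the 3 shown cells: Ab3, C4, Eb4.
Each moves up a 3rd. Continuing: G4 → Bb4 → Db5.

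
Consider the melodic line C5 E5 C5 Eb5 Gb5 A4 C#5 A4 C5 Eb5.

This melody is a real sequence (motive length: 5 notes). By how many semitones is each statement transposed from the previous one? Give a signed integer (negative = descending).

Unit = 5 notes; the statements start on C5, A4, moving down a 3rd each time.
C5→A4 is 69 − 72 = -3 semitones.

-3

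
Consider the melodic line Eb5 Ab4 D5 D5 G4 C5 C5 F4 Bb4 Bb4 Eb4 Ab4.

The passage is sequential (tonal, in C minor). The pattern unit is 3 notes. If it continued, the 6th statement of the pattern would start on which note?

G4

Unit = 3 notes; the statements start on Eb5, D5, C5, Bb4, moving down a 2nd each time.
Continuing: Ab4 → G4. Statement 6 starts on G4.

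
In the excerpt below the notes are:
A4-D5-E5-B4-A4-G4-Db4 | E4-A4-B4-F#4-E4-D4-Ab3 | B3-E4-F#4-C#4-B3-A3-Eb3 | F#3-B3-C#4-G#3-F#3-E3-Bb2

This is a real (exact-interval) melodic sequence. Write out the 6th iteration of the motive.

G#2 C#3 D#3 A#2 G#2 F#2 C2

Taking 7-note groups, the heads are A4, E4, B3, F#3: the pattern moves down a 4th.
Extending down a 4th: C#3 → G#2.
From G#2 the exact shape gives G#2 C#3 D#3 A#2 G#2 F#2 C2.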